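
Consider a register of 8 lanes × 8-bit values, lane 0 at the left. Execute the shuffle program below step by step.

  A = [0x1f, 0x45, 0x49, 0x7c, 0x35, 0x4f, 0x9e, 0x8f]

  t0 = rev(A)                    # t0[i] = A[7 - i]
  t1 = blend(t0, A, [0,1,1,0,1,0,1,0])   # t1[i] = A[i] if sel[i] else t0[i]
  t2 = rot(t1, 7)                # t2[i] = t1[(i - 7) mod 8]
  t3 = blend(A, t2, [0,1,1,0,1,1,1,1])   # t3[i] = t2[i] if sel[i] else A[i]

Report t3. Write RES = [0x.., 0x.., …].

RES = [0x1f, 0x49, 0x35, 0x7c, 0x49, 0x9e, 0x1f, 0x8f]

  t0: 8f 9e 4f 35 7c 49 45 1f
  t1: 8f 45 49 35 35 49 9e 1f
  t2: 45 49 35 35 49 9e 1f 8f
  t3: 1f 49 35 7c 49 9e 1f 8f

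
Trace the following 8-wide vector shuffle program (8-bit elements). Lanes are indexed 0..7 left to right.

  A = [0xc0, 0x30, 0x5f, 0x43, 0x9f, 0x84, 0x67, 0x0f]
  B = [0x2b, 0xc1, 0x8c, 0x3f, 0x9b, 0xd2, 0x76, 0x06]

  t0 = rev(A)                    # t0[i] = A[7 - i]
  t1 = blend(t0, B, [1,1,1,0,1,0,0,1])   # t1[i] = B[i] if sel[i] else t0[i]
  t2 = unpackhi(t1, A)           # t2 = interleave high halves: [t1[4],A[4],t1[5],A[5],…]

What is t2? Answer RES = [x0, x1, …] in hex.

  t0: 0f 67 84 9f 43 5f 30 c0
  t1: 2b c1 8c 9f 9b 5f 30 06
  t2: 9b 9f 5f 84 30 67 06 0f

RES = [0x9b, 0x9f, 0x5f, 0x84, 0x30, 0x67, 0x06, 0x0f]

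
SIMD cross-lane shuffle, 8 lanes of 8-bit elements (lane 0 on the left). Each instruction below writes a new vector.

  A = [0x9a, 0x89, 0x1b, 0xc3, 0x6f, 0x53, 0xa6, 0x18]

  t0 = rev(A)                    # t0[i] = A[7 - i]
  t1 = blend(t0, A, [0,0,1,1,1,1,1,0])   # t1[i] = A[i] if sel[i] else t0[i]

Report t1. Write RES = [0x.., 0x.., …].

t0 = [0x18, 0xa6, 0x53, 0x6f, 0xc3, 0x1b, 0x89, 0x9a]
t1 = [0x18, 0xa6, 0x1b, 0xc3, 0x6f, 0x53, 0xa6, 0x9a]

RES = [0x18, 0xa6, 0x1b, 0xc3, 0x6f, 0x53, 0xa6, 0x9a]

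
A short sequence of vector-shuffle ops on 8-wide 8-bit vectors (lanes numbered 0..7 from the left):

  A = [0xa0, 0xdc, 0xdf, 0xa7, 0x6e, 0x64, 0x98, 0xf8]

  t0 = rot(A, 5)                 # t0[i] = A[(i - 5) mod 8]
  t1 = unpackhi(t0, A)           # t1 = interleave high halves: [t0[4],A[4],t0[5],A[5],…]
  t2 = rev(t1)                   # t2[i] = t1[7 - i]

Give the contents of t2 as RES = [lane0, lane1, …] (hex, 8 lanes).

RES = [0xf8, 0xdf, 0x98, 0xdc, 0x64, 0xa0, 0x6e, 0xf8]

→ t0 |a7|6e|64|98|f8|a0|dc|df|
→ t1 |f8|6e|a0|64|dc|98|df|f8|
→ t2 |f8|df|98|dc|64|a0|6e|f8|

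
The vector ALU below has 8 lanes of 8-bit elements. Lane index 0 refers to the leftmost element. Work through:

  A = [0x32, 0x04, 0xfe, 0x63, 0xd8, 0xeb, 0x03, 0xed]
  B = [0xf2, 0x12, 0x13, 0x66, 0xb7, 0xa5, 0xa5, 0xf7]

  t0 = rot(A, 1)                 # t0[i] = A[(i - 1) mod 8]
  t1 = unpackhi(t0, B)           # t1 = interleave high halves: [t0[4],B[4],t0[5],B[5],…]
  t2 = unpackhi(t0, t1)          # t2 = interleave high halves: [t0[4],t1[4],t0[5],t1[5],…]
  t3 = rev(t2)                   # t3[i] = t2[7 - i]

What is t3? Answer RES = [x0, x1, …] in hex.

RES = [0xf7, 0x03, 0x03, 0xeb, 0xa5, 0xd8, 0xeb, 0x63]

t0 = [0xed, 0x32, 0x04, 0xfe, 0x63, 0xd8, 0xeb, 0x03]
t1 = [0x63, 0xb7, 0xd8, 0xa5, 0xeb, 0xa5, 0x03, 0xf7]
t2 = [0x63, 0xeb, 0xd8, 0xa5, 0xeb, 0x03, 0x03, 0xf7]
t3 = [0xf7, 0x03, 0x03, 0xeb, 0xa5, 0xd8, 0xeb, 0x63]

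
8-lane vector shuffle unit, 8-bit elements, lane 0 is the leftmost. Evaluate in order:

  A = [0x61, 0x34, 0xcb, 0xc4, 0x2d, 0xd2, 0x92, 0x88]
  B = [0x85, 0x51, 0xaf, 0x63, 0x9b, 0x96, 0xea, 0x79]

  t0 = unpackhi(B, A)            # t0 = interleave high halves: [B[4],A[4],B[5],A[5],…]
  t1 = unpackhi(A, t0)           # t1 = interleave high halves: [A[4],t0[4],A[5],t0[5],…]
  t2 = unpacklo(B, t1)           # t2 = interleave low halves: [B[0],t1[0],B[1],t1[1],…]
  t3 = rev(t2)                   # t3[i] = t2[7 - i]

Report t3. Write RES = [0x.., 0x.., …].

RES = [0x92, 0x63, 0xd2, 0xaf, 0xea, 0x51, 0x2d, 0x85]

t0 = [0x9b, 0x2d, 0x96, 0xd2, 0xea, 0x92, 0x79, 0x88]
t1 = [0x2d, 0xea, 0xd2, 0x92, 0x92, 0x79, 0x88, 0x88]
t2 = [0x85, 0x2d, 0x51, 0xea, 0xaf, 0xd2, 0x63, 0x92]
t3 = [0x92, 0x63, 0xd2, 0xaf, 0xea, 0x51, 0x2d, 0x85]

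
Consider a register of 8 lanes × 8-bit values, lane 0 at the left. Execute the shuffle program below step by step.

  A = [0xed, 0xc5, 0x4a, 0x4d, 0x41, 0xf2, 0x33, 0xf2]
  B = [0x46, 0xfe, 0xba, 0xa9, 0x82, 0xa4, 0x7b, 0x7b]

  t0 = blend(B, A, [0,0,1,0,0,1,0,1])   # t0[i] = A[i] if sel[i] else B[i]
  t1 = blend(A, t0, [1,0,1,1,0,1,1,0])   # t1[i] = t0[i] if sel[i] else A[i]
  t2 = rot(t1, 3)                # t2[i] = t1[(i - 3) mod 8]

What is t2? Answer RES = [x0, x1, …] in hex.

→ t0 |46|fe|4a|a9|82|f2|7b|f2|
→ t1 |46|c5|4a|a9|41|f2|7b|f2|
→ t2 |f2|7b|f2|46|c5|4a|a9|41|

RES = [ 0xf2  0x7b  0xf2  0x46  0xc5  0x4a  0xa9  0x41 ]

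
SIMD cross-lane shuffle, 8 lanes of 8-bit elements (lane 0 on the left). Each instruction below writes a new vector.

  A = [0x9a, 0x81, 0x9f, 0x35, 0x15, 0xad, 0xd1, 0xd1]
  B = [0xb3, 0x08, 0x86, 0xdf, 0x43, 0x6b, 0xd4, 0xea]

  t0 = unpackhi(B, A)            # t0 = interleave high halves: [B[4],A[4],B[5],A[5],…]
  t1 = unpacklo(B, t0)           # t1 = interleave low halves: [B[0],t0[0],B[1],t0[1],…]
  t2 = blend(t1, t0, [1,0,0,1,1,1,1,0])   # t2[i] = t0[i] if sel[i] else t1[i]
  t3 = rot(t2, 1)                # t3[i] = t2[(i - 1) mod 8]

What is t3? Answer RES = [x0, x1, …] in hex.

→ t0 |43|15|6b|ad|d4|d1|ea|d1|
→ t1 |b3|43|08|15|86|6b|df|ad|
→ t2 |43|43|08|ad|d4|d1|ea|ad|
→ t3 |ad|43|43|08|ad|d4|d1|ea|

RES = [ 0xad  0x43  0x43  0x08  0xad  0xd4  0xd1  0xea ]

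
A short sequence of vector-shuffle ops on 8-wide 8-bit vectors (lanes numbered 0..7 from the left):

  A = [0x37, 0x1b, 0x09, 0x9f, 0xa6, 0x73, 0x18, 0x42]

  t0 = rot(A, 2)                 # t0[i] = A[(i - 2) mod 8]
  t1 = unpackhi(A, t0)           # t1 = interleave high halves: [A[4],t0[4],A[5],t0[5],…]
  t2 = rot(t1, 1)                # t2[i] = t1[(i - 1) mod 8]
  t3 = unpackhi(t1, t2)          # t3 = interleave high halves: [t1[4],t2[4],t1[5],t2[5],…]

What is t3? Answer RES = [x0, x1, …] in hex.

  t0: 18 42 37 1b 09 9f a6 73
  t1: a6 09 73 9f 18 a6 42 73
  t2: 73 a6 09 73 9f 18 a6 42
  t3: 18 9f a6 18 42 a6 73 42

RES = [ 0x18  0x9f  0xa6  0x18  0x42  0xa6  0x73  0x42 ]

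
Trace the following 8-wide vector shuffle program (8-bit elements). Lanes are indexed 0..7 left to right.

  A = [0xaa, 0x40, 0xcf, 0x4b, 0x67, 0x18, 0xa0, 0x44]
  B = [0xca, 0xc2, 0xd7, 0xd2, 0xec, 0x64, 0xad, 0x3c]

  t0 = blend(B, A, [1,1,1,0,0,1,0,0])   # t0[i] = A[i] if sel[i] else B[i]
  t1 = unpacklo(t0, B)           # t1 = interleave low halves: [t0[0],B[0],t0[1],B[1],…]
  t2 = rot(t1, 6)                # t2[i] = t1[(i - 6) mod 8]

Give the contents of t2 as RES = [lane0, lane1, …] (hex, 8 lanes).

→ t0 |aa|40|cf|d2|ec|18|ad|3c|
→ t1 |aa|ca|40|c2|cf|d7|d2|d2|
→ t2 |40|c2|cf|d7|d2|d2|aa|ca|

RES = [ 0x40  0xc2  0xcf  0xd7  0xd2  0xd2  0xaa  0xca ]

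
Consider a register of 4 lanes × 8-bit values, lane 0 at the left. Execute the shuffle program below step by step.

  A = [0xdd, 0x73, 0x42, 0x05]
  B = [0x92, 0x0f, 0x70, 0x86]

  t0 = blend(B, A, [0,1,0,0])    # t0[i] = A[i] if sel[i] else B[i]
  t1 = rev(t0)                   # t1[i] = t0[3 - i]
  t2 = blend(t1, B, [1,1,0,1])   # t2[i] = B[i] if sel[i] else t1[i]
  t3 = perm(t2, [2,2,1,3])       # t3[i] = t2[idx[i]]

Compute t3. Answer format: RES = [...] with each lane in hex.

→ t0 |92|73|70|86|
→ t1 |86|70|73|92|
→ t2 |92|0f|73|86|
→ t3 |73|73|0f|86|

RES = [ 0x73  0x73  0x0f  0x86 ]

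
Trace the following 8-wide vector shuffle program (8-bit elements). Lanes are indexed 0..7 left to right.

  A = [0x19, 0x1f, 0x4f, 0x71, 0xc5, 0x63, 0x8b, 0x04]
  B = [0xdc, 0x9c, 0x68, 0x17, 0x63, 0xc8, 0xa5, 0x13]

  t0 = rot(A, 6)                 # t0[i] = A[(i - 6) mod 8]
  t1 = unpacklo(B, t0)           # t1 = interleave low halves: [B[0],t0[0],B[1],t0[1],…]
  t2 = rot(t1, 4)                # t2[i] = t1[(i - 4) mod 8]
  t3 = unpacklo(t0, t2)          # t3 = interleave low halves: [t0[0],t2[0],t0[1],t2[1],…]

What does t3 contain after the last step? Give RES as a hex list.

RES = [ 0x4f  0x68  0x71  0xc5  0xc5  0x17  0x63  0x63 ]

→ t0 |4f|71|c5|63|8b|04|19|1f|
→ t1 |dc|4f|9c|71|68|c5|17|63|
→ t2 |68|c5|17|63|dc|4f|9c|71|
→ t3 |4f|68|71|c5|c5|17|63|63|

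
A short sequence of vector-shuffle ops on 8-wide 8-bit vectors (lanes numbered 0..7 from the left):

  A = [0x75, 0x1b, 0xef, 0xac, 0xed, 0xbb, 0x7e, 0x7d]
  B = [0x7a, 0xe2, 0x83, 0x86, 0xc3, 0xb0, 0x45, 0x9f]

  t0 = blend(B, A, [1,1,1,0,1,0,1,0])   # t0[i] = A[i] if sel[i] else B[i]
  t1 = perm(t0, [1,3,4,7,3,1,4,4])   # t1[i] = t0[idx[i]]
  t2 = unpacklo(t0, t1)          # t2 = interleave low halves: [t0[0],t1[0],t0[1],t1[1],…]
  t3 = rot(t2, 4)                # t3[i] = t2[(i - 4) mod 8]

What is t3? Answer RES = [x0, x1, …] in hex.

→ t0 |75|1b|ef|86|ed|b0|7e|9f|
→ t1 |1b|86|ed|9f|86|1b|ed|ed|
→ t2 |75|1b|1b|86|ef|ed|86|9f|
→ t3 |ef|ed|86|9f|75|1b|1b|86|

RES = [ 0xef  0xed  0x86  0x9f  0x75  0x1b  0x1b  0x86 ]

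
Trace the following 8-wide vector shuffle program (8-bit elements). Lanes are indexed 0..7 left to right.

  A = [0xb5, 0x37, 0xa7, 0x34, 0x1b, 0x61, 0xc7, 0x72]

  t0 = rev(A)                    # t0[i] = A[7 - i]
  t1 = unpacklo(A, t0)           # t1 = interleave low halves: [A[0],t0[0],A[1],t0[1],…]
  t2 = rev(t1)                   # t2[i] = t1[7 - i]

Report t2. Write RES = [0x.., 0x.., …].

RES = [ 0x1b  0x34  0x61  0xa7  0xc7  0x37  0x72  0xb5 ]

→ t0 |72|c7|61|1b|34|a7|37|b5|
→ t1 |b5|72|37|c7|a7|61|34|1b|
→ t2 |1b|34|61|a7|c7|37|72|b5|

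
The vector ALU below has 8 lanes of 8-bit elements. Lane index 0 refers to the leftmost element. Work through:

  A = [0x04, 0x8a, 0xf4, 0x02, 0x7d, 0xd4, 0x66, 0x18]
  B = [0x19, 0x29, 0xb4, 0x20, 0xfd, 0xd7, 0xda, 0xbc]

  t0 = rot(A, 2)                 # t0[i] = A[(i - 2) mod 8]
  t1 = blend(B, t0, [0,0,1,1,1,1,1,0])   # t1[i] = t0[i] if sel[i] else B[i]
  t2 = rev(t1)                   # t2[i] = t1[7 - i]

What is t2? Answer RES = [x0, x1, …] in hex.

RES = [ 0xbc  0x7d  0x02  0xf4  0x8a  0x04  0x29  0x19 ]

→ t0 |66|18|04|8a|f4|02|7d|d4|
→ t1 |19|29|04|8a|f4|02|7d|bc|
→ t2 |bc|7d|02|f4|8a|04|29|19|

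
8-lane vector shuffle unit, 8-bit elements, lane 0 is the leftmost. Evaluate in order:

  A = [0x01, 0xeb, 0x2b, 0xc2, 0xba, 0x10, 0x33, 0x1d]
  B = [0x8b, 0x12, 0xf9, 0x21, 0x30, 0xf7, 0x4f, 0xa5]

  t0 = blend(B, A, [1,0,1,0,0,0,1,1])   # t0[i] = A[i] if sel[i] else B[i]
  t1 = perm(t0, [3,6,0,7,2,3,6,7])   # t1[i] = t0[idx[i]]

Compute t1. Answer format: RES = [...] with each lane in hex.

RES = [ 0x21  0x33  0x01  0x1d  0x2b  0x21  0x33  0x1d ]

→ t0 |01|12|2b|21|30|f7|33|1d|
→ t1 |21|33|01|1d|2b|21|33|1d|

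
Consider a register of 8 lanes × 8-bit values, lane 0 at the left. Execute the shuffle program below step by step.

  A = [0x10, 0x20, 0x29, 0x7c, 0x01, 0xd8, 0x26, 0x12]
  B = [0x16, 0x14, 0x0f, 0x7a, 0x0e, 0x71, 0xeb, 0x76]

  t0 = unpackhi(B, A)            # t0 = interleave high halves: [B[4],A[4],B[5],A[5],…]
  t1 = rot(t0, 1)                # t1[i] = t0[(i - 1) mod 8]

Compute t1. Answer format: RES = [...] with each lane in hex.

t0 = [0x0e, 0x01, 0x71, 0xd8, 0xeb, 0x26, 0x76, 0x12]
t1 = [0x12, 0x0e, 0x01, 0x71, 0xd8, 0xeb, 0x26, 0x76]

RES = [0x12, 0x0e, 0x01, 0x71, 0xd8, 0xeb, 0x26, 0x76]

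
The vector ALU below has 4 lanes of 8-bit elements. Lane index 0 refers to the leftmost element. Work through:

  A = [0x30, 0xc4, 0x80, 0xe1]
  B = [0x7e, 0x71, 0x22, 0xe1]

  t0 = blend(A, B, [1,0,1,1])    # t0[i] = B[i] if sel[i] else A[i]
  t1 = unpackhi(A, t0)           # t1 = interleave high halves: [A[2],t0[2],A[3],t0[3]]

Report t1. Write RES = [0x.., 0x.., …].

  t0: 7e c4 22 e1
  t1: 80 22 e1 e1

RES = [ 0x80  0x22  0xe1  0xe1 ]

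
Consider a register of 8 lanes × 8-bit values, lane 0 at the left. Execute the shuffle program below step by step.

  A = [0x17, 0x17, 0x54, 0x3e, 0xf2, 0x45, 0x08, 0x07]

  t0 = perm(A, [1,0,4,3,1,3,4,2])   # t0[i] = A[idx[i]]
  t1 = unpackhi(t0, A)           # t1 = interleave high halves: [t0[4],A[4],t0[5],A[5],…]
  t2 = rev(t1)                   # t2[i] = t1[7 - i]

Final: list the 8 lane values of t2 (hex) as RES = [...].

RES = [0x07, 0x54, 0x08, 0xf2, 0x45, 0x3e, 0xf2, 0x17]

t0 = [0x17, 0x17, 0xf2, 0x3e, 0x17, 0x3e, 0xf2, 0x54]
t1 = [0x17, 0xf2, 0x3e, 0x45, 0xf2, 0x08, 0x54, 0x07]
t2 = [0x07, 0x54, 0x08, 0xf2, 0x45, 0x3e, 0xf2, 0x17]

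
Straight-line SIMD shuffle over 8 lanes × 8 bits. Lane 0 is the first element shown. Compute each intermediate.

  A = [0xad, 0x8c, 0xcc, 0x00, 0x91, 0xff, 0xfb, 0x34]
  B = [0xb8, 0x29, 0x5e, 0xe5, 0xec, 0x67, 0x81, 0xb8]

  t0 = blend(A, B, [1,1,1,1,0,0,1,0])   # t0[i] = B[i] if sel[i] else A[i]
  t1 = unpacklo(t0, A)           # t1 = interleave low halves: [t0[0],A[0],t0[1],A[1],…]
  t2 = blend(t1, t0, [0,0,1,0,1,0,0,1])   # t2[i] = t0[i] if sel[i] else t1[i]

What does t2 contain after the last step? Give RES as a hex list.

  t0: b8 29 5e e5 91 ff 81 34
  t1: b8 ad 29 8c 5e cc e5 00
  t2: b8 ad 5e 8c 91 cc e5 34

RES = [0xb8, 0xad, 0x5e, 0x8c, 0x91, 0xcc, 0xe5, 0x34]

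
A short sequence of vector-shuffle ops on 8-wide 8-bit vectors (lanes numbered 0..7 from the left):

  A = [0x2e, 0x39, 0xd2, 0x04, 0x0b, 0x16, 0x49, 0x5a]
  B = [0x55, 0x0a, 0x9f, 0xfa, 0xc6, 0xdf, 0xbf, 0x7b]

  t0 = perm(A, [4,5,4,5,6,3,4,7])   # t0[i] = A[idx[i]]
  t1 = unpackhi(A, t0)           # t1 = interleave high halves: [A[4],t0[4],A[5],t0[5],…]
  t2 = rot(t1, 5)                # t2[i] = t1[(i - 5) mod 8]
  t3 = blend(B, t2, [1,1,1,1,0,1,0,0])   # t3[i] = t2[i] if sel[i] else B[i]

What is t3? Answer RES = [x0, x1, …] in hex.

RES = [ 0x04  0x49  0x0b  0x5a  0xc6  0x0b  0xbf  0x7b ]

t0 = [0x0b, 0x16, 0x0b, 0x16, 0x49, 0x04, 0x0b, 0x5a]
t1 = [0x0b, 0x49, 0x16, 0x04, 0x49, 0x0b, 0x5a, 0x5a]
t2 = [0x04, 0x49, 0x0b, 0x5a, 0x5a, 0x0b, 0x49, 0x16]
t3 = [0x04, 0x49, 0x0b, 0x5a, 0xc6, 0x0b, 0xbf, 0x7b]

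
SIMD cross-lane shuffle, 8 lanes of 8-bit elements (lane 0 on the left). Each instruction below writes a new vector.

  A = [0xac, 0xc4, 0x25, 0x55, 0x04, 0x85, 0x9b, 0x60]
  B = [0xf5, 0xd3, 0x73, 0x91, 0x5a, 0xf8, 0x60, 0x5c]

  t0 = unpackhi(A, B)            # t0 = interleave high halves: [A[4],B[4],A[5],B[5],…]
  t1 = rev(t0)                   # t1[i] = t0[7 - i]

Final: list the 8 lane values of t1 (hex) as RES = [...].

RES = [0x5c, 0x60, 0x60, 0x9b, 0xf8, 0x85, 0x5a, 0x04]

  t0: 04 5a 85 f8 9b 60 60 5c
  t1: 5c 60 60 9b f8 85 5a 04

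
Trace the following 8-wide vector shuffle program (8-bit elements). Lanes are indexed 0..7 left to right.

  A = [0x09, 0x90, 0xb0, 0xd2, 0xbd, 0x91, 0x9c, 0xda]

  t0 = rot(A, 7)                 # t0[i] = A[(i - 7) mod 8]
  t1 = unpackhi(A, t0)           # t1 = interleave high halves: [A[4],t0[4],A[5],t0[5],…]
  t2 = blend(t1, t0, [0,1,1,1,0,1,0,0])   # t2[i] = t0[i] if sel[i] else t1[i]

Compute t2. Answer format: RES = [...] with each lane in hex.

RES = [0xbd, 0xb0, 0xd2, 0xbd, 0x9c, 0x9c, 0xda, 0x09]

t0 = [0x90, 0xb0, 0xd2, 0xbd, 0x91, 0x9c, 0xda, 0x09]
t1 = [0xbd, 0x91, 0x91, 0x9c, 0x9c, 0xda, 0xda, 0x09]
t2 = [0xbd, 0xb0, 0xd2, 0xbd, 0x9c, 0x9c, 0xda, 0x09]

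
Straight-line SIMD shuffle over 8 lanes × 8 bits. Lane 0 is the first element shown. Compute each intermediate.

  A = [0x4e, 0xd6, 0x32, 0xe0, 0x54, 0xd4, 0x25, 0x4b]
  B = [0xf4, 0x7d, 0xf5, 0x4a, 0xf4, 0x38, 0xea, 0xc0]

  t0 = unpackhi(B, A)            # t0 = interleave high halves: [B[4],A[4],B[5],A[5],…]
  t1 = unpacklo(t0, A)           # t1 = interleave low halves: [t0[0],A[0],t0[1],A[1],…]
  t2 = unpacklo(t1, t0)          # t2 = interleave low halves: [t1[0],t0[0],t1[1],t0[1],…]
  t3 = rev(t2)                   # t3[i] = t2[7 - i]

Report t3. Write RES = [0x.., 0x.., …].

  t0: f4 54 38 d4 ea 25 c0 4b
  t1: f4 4e 54 d6 38 32 d4 e0
  t2: f4 f4 4e 54 54 38 d6 d4
  t3: d4 d6 38 54 54 4e f4 f4

RES = [ 0xd4  0xd6  0x38  0x54  0x54  0x4e  0xf4  0xf4 ]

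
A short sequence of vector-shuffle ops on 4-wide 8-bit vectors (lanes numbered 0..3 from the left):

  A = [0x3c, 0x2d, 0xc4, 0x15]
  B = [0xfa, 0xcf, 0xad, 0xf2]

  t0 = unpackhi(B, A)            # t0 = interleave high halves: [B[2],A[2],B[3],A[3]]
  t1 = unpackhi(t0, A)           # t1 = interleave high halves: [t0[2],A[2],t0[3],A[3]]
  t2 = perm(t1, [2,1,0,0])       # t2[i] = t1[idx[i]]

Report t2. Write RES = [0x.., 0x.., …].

→ t0 |ad|c4|f2|15|
→ t1 |f2|c4|15|15|
→ t2 |15|c4|f2|f2|

RES = [ 0x15  0xc4  0xf2  0xf2 ]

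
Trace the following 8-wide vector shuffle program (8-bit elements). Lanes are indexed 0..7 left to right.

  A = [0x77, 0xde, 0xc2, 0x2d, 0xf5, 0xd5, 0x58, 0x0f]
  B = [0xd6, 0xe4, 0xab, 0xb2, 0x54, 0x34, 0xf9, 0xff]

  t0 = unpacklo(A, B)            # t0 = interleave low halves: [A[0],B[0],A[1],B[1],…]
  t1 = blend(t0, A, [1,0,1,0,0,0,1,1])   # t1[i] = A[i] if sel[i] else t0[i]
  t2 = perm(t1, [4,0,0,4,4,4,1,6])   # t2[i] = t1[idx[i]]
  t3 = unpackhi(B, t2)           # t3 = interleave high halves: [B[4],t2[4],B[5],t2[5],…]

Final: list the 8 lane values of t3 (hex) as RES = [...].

RES = [0x54, 0xc2, 0x34, 0xc2, 0xf9, 0xd6, 0xff, 0x58]

  t0: 77 d6 de e4 c2 ab 2d b2
  t1: 77 d6 c2 e4 c2 ab 58 0f
  t2: c2 77 77 c2 c2 c2 d6 58
  t3: 54 c2 34 c2 f9 d6 ff 58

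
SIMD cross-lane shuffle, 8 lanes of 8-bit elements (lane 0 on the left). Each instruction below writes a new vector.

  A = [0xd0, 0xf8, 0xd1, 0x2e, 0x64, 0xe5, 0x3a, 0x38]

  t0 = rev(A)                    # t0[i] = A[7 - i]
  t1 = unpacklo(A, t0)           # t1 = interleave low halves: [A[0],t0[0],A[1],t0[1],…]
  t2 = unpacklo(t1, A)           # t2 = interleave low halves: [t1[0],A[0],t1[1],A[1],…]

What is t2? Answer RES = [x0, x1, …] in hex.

t0 = [0x38, 0x3a, 0xe5, 0x64, 0x2e, 0xd1, 0xf8, 0xd0]
t1 = [0xd0, 0x38, 0xf8, 0x3a, 0xd1, 0xe5, 0x2e, 0x64]
t2 = [0xd0, 0xd0, 0x38, 0xf8, 0xf8, 0xd1, 0x3a, 0x2e]

RES = [ 0xd0  0xd0  0x38  0xf8  0xf8  0xd1  0x3a  0x2e ]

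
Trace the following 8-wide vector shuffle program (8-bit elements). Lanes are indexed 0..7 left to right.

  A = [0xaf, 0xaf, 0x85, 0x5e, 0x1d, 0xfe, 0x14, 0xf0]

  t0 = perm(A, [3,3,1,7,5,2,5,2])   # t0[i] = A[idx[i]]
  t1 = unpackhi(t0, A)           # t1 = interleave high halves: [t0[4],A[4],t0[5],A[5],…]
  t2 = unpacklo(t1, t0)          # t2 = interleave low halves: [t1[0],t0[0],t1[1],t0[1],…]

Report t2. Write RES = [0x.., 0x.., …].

RES = [0xfe, 0x5e, 0x1d, 0x5e, 0x85, 0xaf, 0xfe, 0xf0]

  t0: 5e 5e af f0 fe 85 fe 85
  t1: fe 1d 85 fe fe 14 85 f0
  t2: fe 5e 1d 5e 85 af fe f0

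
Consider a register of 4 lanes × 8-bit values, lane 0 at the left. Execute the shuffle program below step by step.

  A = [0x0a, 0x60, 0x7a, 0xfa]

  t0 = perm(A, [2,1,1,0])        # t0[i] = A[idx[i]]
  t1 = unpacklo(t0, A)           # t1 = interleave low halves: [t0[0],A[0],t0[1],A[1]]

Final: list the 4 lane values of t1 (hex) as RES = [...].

  t0: 7a 60 60 0a
  t1: 7a 0a 60 60

RES = [0x7a, 0x0a, 0x60, 0x60]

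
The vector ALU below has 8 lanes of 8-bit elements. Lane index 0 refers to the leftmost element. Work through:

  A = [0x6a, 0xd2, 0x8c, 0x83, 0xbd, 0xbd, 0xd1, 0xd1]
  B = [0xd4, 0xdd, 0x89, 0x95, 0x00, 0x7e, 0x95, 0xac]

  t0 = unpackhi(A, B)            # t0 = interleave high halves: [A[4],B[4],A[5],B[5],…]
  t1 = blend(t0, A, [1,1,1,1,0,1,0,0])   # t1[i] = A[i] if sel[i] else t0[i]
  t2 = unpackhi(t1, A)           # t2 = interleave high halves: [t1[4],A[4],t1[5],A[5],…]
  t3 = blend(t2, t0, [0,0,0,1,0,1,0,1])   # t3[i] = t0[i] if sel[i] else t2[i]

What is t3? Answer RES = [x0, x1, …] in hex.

RES = [0xd1, 0xbd, 0xbd, 0x7e, 0xd1, 0x95, 0xac, 0xac]

t0 = [0xbd, 0x00, 0xbd, 0x7e, 0xd1, 0x95, 0xd1, 0xac]
t1 = [0x6a, 0xd2, 0x8c, 0x83, 0xd1, 0xbd, 0xd1, 0xac]
t2 = [0xd1, 0xbd, 0xbd, 0xbd, 0xd1, 0xd1, 0xac, 0xd1]
t3 = [0xd1, 0xbd, 0xbd, 0x7e, 0xd1, 0x95, 0xac, 0xac]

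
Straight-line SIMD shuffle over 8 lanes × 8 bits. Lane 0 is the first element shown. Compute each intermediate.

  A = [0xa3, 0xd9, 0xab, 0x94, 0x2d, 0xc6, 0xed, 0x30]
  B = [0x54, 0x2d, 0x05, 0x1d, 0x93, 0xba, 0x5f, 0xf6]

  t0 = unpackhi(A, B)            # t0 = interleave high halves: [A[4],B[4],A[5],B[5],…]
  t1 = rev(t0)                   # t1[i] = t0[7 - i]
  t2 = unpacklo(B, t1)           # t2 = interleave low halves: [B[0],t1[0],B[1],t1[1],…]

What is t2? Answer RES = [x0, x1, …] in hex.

RES = [ 0x54  0xf6  0x2d  0x30  0x05  0x5f  0x1d  0xed ]

  t0: 2d 93 c6 ba ed 5f 30 f6
  t1: f6 30 5f ed ba c6 93 2d
  t2: 54 f6 2d 30 05 5f 1d ed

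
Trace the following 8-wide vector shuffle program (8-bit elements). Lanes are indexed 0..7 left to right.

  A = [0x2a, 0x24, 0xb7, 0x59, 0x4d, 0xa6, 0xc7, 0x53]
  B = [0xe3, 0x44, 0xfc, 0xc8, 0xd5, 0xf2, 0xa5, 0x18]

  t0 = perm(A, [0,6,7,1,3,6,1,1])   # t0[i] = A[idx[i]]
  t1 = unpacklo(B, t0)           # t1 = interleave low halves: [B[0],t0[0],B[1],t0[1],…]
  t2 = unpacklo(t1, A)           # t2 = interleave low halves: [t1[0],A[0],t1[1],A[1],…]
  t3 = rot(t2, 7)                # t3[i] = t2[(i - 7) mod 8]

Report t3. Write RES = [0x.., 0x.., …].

t0 = [0x2a, 0xc7, 0x53, 0x24, 0x59, 0xc7, 0x24, 0x24]
t1 = [0xe3, 0x2a, 0x44, 0xc7, 0xfc, 0x53, 0xc8, 0x24]
t2 = [0xe3, 0x2a, 0x2a, 0x24, 0x44, 0xb7, 0xc7, 0x59]
t3 = [0x2a, 0x2a, 0x24, 0x44, 0xb7, 0xc7, 0x59, 0xe3]

RES = [ 0x2a  0x2a  0x24  0x44  0xb7  0xc7  0x59  0xe3 ]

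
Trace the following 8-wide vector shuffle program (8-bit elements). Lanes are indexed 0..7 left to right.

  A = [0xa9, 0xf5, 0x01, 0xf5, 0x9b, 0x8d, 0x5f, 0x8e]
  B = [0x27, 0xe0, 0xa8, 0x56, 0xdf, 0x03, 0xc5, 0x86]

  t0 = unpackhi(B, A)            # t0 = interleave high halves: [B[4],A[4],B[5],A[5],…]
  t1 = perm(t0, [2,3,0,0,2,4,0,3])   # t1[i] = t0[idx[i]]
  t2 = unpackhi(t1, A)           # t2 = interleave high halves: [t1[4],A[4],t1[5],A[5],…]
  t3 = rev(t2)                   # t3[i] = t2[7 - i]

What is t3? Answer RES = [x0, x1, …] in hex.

→ t0 |df|9b|03|8d|c5|5f|86|8e|
→ t1 |03|8d|df|df|03|c5|df|8d|
→ t2 |03|9b|c5|8d|df|5f|8d|8e|
→ t3 |8e|8d|5f|df|8d|c5|9b|03|

RES = [0x8e, 0x8d, 0x5f, 0xdf, 0x8d, 0xc5, 0x9b, 0x03]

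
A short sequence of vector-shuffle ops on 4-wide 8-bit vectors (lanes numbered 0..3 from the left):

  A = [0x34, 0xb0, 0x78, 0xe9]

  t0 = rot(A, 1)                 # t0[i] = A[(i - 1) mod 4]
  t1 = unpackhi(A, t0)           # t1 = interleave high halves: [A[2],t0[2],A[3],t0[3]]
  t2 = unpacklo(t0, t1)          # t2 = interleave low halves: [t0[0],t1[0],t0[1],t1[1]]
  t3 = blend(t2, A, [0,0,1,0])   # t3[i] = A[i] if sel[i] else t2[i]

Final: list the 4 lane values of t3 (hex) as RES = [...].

→ t0 |e9|34|b0|78|
→ t1 |78|b0|e9|78|
→ t2 |e9|78|34|b0|
→ t3 |e9|78|78|b0|

RES = [0xe9, 0x78, 0x78, 0xb0]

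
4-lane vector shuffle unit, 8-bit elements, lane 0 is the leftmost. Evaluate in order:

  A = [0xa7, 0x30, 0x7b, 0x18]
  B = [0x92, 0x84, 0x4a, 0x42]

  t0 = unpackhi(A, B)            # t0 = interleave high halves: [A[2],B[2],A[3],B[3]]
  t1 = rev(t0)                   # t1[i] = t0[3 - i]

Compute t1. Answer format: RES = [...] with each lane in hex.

RES = [0x42, 0x18, 0x4a, 0x7b]

  t0: 7b 4a 18 42
  t1: 42 18 4a 7b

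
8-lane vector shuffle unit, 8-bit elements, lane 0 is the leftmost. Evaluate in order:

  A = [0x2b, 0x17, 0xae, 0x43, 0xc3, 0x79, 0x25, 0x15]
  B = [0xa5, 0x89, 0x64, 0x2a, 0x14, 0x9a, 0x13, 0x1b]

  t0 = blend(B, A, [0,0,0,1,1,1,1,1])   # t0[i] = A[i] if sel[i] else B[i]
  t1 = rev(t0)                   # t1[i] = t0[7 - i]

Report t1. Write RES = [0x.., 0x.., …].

  t0: a5 89 64 43 c3 79 25 15
  t1: 15 25 79 c3 43 64 89 a5

RES = [ 0x15  0x25  0x79  0xc3  0x43  0x64  0x89  0xa5 ]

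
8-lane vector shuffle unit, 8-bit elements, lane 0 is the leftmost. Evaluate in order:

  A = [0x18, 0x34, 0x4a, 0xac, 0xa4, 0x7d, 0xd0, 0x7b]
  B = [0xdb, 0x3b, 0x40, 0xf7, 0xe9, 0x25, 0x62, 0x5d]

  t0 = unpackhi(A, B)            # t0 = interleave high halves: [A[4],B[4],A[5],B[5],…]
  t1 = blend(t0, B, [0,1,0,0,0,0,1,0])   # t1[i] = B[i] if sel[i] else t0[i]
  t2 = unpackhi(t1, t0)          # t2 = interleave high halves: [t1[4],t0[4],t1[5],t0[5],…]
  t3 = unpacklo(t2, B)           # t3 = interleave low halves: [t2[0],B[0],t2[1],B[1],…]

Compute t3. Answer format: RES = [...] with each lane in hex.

t0 = [0xa4, 0xe9, 0x7d, 0x25, 0xd0, 0x62, 0x7b, 0x5d]
t1 = [0xa4, 0x3b, 0x7d, 0x25, 0xd0, 0x62, 0x62, 0x5d]
t2 = [0xd0, 0xd0, 0x62, 0x62, 0x62, 0x7b, 0x5d, 0x5d]
t3 = [0xd0, 0xdb, 0xd0, 0x3b, 0x62, 0x40, 0x62, 0xf7]

RES = [ 0xd0  0xdb  0xd0  0x3b  0x62  0x40  0x62  0xf7 ]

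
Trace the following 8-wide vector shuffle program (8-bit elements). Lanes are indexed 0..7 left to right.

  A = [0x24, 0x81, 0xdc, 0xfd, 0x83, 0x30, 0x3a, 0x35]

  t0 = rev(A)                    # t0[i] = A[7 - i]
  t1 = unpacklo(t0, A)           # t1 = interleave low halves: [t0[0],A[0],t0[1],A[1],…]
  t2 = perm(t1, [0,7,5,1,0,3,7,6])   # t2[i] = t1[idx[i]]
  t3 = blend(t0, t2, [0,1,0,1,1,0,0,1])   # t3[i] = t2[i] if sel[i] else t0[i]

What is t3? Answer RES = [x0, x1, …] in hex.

RES = [0x35, 0xfd, 0x30, 0x24, 0x35, 0xdc, 0x81, 0x83]

→ t0 |35|3a|30|83|fd|dc|81|24|
→ t1 |35|24|3a|81|30|dc|83|fd|
→ t2 |35|fd|dc|24|35|81|fd|83|
→ t3 |35|fd|30|24|35|dc|81|83|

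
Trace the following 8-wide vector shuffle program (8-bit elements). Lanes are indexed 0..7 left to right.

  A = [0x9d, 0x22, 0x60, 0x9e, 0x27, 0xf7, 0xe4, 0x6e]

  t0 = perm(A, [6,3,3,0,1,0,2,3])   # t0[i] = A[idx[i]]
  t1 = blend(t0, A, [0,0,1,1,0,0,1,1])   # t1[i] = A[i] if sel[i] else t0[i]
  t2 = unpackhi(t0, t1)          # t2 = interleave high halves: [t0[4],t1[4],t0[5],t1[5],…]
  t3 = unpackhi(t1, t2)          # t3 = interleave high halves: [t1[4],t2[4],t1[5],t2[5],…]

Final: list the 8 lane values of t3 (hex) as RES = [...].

  t0: e4 9e 9e 9d 22 9d 60 9e
  t1: e4 9e 60 9e 22 9d e4 6e
  t2: 22 22 9d 9d 60 e4 9e 6e
  t3: 22 60 9d e4 e4 9e 6e 6e

RES = [0x22, 0x60, 0x9d, 0xe4, 0xe4, 0x9e, 0x6e, 0x6e]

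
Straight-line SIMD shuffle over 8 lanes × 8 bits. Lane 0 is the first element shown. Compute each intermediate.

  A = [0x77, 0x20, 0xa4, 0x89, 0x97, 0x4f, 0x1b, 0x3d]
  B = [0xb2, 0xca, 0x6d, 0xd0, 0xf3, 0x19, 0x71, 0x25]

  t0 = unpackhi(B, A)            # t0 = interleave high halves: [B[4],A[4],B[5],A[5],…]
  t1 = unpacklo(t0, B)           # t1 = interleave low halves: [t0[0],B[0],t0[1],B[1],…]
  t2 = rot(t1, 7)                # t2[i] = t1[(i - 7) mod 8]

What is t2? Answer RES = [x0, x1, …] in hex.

  t0: f3 97 19 4f 71 1b 25 3d
  t1: f3 b2 97 ca 19 6d 4f d0
  t2: b2 97 ca 19 6d 4f d0 f3

RES = [0xb2, 0x97, 0xca, 0x19, 0x6d, 0x4f, 0xd0, 0xf3]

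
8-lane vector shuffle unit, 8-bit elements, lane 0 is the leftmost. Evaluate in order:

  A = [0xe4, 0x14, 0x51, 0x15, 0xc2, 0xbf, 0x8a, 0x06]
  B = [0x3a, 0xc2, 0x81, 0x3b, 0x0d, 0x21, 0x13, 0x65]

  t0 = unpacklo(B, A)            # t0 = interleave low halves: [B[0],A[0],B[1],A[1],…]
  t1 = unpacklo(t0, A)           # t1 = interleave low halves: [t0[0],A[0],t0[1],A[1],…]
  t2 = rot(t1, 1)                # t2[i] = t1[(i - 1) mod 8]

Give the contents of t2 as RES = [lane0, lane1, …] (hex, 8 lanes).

→ t0 |3a|e4|c2|14|81|51|3b|15|
→ t1 |3a|e4|e4|14|c2|51|14|15|
→ t2 |15|3a|e4|e4|14|c2|51|14|

RES = [ 0x15  0x3a  0xe4  0xe4  0x14  0xc2  0x51  0x14 ]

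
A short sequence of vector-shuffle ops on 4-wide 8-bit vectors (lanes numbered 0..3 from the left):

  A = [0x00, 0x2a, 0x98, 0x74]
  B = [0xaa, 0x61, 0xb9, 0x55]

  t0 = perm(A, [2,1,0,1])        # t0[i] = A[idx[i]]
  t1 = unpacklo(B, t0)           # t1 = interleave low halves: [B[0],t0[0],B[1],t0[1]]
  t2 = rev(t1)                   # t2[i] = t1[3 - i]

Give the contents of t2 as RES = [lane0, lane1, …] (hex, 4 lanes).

RES = [0x2a, 0x61, 0x98, 0xaa]

  t0: 98 2a 00 2a
  t1: aa 98 61 2a
  t2: 2a 61 98 aa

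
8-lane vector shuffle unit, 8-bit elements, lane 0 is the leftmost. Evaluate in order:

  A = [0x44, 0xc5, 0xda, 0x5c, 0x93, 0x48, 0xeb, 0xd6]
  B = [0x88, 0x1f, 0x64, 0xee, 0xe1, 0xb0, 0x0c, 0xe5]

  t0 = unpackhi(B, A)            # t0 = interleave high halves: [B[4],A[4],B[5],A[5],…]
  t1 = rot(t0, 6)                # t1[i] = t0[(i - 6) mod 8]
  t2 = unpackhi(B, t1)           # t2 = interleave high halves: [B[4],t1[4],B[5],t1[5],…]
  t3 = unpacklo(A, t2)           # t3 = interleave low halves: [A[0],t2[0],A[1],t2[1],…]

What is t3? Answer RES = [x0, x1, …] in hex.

RES = [0x44, 0xe1, 0xc5, 0xe5, 0xda, 0xb0, 0x5c, 0xd6]

t0 = [0xe1, 0x93, 0xb0, 0x48, 0x0c, 0xeb, 0xe5, 0xd6]
t1 = [0xb0, 0x48, 0x0c, 0xeb, 0xe5, 0xd6, 0xe1, 0x93]
t2 = [0xe1, 0xe5, 0xb0, 0xd6, 0x0c, 0xe1, 0xe5, 0x93]
t3 = [0x44, 0xe1, 0xc5, 0xe5, 0xda, 0xb0, 0x5c, 0xd6]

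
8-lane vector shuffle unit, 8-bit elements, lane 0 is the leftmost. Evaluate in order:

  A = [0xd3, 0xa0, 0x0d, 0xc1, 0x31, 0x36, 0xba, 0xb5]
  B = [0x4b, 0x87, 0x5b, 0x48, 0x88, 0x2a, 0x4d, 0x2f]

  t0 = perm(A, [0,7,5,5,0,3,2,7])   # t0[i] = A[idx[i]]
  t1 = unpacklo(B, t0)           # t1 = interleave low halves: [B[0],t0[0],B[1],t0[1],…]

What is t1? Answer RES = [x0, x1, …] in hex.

  t0: d3 b5 36 36 d3 c1 0d b5
  t1: 4b d3 87 b5 5b 36 48 36

RES = [0x4b, 0xd3, 0x87, 0xb5, 0x5b, 0x36, 0x48, 0x36]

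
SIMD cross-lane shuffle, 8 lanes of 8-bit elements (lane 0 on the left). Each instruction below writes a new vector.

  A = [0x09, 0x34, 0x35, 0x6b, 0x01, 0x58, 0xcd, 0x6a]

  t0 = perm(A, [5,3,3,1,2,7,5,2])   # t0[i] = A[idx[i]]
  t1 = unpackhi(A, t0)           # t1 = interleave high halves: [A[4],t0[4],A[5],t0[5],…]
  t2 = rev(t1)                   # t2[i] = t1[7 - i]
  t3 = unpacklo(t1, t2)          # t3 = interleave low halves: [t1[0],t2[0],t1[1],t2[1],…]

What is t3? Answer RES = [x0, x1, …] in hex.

→ t0 |58|6b|6b|34|35|6a|58|35|
→ t1 |01|35|58|6a|cd|58|6a|35|
→ t2 |35|6a|58|cd|6a|58|35|01|
→ t3 |01|35|35|6a|58|58|6a|cd|

RES = [0x01, 0x35, 0x35, 0x6a, 0x58, 0x58, 0x6a, 0xcd]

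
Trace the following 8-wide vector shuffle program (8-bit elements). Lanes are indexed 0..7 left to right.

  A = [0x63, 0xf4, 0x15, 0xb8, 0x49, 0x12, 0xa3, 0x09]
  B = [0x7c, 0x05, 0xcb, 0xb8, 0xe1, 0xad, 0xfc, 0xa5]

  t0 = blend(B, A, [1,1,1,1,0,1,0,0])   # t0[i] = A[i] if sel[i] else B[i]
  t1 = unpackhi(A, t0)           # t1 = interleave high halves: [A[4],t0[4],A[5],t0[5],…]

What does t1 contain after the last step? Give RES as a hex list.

RES = [ 0x49  0xe1  0x12  0x12  0xa3  0xfc  0x09  0xa5 ]

→ t0 |63|f4|15|b8|e1|12|fc|a5|
→ t1 |49|e1|12|12|a3|fc|09|a5|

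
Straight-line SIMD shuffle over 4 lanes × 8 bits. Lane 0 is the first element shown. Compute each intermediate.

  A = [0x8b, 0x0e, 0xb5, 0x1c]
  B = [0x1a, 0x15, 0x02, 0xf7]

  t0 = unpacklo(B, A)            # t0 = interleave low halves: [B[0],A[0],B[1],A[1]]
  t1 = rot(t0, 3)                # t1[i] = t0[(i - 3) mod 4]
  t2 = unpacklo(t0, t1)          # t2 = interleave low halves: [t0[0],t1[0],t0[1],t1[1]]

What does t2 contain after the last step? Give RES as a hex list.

RES = [ 0x1a  0x8b  0x8b  0x15 ]

→ t0 |1a|8b|15|0e|
→ t1 |8b|15|0e|1a|
→ t2 |1a|8b|8b|15|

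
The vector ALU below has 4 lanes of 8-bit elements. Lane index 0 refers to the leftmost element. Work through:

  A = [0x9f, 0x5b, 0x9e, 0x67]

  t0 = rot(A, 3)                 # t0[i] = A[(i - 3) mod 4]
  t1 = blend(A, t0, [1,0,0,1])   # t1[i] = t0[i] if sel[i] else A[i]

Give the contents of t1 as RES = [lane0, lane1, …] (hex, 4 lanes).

RES = [ 0x5b  0x5b  0x9e  0x9f ]

  t0: 5b 9e 67 9f
  t1: 5b 5b 9e 9f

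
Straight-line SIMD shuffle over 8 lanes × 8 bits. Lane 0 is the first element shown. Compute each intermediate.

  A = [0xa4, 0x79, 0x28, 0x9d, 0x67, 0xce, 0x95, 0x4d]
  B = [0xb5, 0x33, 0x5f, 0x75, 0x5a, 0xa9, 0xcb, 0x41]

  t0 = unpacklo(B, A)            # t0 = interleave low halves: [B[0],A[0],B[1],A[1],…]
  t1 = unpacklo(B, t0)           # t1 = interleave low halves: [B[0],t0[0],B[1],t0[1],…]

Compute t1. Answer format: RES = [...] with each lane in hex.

→ t0 |b5|a4|33|79|5f|28|75|9d|
→ t1 |b5|b5|33|a4|5f|33|75|79|

RES = [0xb5, 0xb5, 0x33, 0xa4, 0x5f, 0x33, 0x75, 0x79]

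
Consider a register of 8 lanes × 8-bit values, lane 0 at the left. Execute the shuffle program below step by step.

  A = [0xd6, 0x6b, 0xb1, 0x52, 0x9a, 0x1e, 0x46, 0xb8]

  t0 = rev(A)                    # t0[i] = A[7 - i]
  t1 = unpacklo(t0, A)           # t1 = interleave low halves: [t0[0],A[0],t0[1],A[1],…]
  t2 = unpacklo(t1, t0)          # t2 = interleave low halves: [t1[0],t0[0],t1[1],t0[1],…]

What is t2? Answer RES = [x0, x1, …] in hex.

t0 = [0xb8, 0x46, 0x1e, 0x9a, 0x52, 0xb1, 0x6b, 0xd6]
t1 = [0xb8, 0xd6, 0x46, 0x6b, 0x1e, 0xb1, 0x9a, 0x52]
t2 = [0xb8, 0xb8, 0xd6, 0x46, 0x46, 0x1e, 0x6b, 0x9a]

RES = [0xb8, 0xb8, 0xd6, 0x46, 0x46, 0x1e, 0x6b, 0x9a]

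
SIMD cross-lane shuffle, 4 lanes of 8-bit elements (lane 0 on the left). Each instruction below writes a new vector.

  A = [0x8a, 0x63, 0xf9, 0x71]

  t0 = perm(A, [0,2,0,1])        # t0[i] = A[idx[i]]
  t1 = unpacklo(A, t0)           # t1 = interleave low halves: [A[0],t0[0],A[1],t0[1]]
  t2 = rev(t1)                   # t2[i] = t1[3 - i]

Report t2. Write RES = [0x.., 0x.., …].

RES = [0xf9, 0x63, 0x8a, 0x8a]

t0 = [0x8a, 0xf9, 0x8a, 0x63]
t1 = [0x8a, 0x8a, 0x63, 0xf9]
t2 = [0xf9, 0x63, 0x8a, 0x8a]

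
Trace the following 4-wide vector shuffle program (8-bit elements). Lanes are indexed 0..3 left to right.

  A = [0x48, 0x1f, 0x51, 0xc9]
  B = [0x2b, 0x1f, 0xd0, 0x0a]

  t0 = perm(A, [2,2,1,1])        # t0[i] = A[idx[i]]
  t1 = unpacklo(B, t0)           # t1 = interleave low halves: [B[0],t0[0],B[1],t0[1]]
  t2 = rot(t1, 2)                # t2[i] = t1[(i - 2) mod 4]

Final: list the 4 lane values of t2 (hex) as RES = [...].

RES = [ 0x1f  0x51  0x2b  0x51 ]

→ t0 |51|51|1f|1f|
→ t1 |2b|51|1f|51|
→ t2 |1f|51|2b|51|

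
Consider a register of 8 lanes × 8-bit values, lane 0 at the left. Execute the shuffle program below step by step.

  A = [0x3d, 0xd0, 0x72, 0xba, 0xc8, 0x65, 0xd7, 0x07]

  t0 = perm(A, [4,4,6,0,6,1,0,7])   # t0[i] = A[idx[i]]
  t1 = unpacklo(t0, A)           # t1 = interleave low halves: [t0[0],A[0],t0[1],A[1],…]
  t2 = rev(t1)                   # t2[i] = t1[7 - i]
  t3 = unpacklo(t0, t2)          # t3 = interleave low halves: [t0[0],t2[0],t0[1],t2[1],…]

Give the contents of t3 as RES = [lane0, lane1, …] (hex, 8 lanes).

RES = [0xc8, 0xba, 0xc8, 0x3d, 0xd7, 0x72, 0x3d, 0xd7]

t0 = [0xc8, 0xc8, 0xd7, 0x3d, 0xd7, 0xd0, 0x3d, 0x07]
t1 = [0xc8, 0x3d, 0xc8, 0xd0, 0xd7, 0x72, 0x3d, 0xba]
t2 = [0xba, 0x3d, 0x72, 0xd7, 0xd0, 0xc8, 0x3d, 0xc8]
t3 = [0xc8, 0xba, 0xc8, 0x3d, 0xd7, 0x72, 0x3d, 0xd7]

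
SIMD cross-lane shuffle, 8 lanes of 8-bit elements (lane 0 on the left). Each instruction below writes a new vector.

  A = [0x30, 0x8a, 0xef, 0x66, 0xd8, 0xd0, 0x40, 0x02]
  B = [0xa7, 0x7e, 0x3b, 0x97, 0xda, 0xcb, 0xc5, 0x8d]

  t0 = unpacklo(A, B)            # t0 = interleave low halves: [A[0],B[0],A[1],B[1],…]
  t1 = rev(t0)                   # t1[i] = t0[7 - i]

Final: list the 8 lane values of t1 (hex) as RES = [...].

RES = [ 0x97  0x66  0x3b  0xef  0x7e  0x8a  0xa7  0x30 ]

→ t0 |30|a7|8a|7e|ef|3b|66|97|
→ t1 |97|66|3b|ef|7e|8a|a7|30|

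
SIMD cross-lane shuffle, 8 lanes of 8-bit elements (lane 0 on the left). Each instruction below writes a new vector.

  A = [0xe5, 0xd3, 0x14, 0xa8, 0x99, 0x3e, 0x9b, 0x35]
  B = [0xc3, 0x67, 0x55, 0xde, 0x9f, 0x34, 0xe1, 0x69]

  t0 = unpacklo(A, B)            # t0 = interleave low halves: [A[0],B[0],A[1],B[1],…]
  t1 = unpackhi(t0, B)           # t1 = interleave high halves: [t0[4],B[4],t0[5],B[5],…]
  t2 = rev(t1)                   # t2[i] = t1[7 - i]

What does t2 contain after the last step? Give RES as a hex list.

t0 = [0xe5, 0xc3, 0xd3, 0x67, 0x14, 0x55, 0xa8, 0xde]
t1 = [0x14, 0x9f, 0x55, 0x34, 0xa8, 0xe1, 0xde, 0x69]
t2 = [0x69, 0xde, 0xe1, 0xa8, 0x34, 0x55, 0x9f, 0x14]

RES = [0x69, 0xde, 0xe1, 0xa8, 0x34, 0x55, 0x9f, 0x14]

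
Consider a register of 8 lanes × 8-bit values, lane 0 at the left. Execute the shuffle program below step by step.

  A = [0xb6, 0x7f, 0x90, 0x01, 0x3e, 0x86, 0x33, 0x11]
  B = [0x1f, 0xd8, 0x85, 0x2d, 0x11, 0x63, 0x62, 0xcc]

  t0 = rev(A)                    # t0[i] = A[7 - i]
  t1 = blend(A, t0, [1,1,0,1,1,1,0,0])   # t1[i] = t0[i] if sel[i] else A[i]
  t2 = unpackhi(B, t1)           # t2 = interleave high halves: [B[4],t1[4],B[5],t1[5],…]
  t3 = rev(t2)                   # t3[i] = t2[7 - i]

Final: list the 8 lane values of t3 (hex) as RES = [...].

t0 = [0x11, 0x33, 0x86, 0x3e, 0x01, 0x90, 0x7f, 0xb6]
t1 = [0x11, 0x33, 0x90, 0x3e, 0x01, 0x90, 0x33, 0x11]
t2 = [0x11, 0x01, 0x63, 0x90, 0x62, 0x33, 0xcc, 0x11]
t3 = [0x11, 0xcc, 0x33, 0x62, 0x90, 0x63, 0x01, 0x11]

RES = [ 0x11  0xcc  0x33  0x62  0x90  0x63  0x01  0x11 ]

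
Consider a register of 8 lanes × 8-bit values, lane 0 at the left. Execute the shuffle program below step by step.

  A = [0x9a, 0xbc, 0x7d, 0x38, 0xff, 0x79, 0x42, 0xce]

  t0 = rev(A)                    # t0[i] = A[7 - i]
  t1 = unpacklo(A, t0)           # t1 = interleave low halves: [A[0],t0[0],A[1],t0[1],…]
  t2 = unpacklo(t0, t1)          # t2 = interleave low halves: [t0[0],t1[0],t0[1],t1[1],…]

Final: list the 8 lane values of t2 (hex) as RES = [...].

  t0: ce 42 79 ff 38 7d bc 9a
  t1: 9a ce bc 42 7d 79 38 ff
  t2: ce 9a 42 ce 79 bc ff 42

RES = [0xce, 0x9a, 0x42, 0xce, 0x79, 0xbc, 0xff, 0x42]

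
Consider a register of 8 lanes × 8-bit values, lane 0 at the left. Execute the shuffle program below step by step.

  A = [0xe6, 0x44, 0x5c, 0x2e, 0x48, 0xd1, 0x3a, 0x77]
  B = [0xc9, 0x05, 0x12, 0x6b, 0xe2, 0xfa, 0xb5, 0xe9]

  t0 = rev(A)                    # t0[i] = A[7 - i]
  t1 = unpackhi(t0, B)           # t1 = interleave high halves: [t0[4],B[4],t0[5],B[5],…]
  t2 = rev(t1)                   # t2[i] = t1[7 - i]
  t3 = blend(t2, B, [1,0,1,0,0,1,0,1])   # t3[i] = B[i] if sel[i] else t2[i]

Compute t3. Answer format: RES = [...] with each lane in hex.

t0 = [0x77, 0x3a, 0xd1, 0x48, 0x2e, 0x5c, 0x44, 0xe6]
t1 = [0x2e, 0xe2, 0x5c, 0xfa, 0x44, 0xb5, 0xe6, 0xe9]
t2 = [0xe9, 0xe6, 0xb5, 0x44, 0xfa, 0x5c, 0xe2, 0x2e]
t3 = [0xc9, 0xe6, 0x12, 0x44, 0xfa, 0xfa, 0xe2, 0xe9]

RES = [ 0xc9  0xe6  0x12  0x44  0xfa  0xfa  0xe2  0xe9 ]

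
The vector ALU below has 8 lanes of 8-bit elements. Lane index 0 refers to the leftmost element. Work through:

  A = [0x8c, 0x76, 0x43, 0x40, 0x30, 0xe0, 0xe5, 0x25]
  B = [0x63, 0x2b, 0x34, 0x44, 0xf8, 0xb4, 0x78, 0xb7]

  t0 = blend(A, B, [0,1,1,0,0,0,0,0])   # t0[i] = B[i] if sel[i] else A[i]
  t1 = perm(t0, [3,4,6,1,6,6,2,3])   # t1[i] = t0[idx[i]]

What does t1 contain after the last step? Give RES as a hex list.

t0 = [0x8c, 0x2b, 0x34, 0x40, 0x30, 0xe0, 0xe5, 0x25]
t1 = [0x40, 0x30, 0xe5, 0x2b, 0xe5, 0xe5, 0x34, 0x40]

RES = [0x40, 0x30, 0xe5, 0x2b, 0xe5, 0xe5, 0x34, 0x40]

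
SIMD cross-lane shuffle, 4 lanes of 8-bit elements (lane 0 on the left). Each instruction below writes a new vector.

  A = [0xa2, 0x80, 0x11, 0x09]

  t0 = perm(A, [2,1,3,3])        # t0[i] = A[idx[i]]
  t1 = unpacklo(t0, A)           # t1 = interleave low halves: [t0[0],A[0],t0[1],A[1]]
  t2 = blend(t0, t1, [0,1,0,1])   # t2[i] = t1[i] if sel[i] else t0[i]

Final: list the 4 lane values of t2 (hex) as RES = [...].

RES = [0x11, 0xa2, 0x09, 0x80]

→ t0 |11|80|09|09|
→ t1 |11|a2|80|80|
→ t2 |11|a2|09|80|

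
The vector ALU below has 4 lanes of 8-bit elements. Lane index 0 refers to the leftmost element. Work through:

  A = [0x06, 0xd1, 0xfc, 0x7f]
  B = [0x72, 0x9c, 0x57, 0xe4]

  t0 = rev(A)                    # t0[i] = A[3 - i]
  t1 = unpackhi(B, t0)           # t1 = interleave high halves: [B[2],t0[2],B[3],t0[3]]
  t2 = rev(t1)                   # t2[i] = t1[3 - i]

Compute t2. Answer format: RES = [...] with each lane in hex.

  t0: 7f fc d1 06
  t1: 57 d1 e4 06
  t2: 06 e4 d1 57

RES = [0x06, 0xe4, 0xd1, 0x57]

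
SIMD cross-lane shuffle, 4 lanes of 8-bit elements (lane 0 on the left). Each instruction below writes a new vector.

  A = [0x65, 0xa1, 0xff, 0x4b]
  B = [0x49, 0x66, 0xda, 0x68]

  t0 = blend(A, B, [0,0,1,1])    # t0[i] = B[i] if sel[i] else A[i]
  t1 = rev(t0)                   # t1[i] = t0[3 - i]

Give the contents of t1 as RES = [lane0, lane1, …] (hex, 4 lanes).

  t0: 65 a1 da 68
  t1: 68 da a1 65

RES = [ 0x68  0xda  0xa1  0x65 ]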